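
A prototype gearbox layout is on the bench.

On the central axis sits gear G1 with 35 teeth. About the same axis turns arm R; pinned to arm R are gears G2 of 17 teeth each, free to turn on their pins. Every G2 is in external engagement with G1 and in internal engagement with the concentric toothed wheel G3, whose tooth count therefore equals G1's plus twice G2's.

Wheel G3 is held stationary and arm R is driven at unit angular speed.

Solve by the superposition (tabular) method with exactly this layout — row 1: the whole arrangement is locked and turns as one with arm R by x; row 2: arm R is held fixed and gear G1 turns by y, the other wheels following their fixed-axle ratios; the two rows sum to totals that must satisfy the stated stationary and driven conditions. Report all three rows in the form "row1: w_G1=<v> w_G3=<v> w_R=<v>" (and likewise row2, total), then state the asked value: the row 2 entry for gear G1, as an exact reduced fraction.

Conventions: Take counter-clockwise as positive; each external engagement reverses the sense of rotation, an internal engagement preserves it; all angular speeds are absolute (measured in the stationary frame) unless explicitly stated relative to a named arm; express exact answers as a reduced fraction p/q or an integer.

class = planetary set [G3 = 35+2·17 = 69; Willis about the carrier]
row 1 — lock + rotate with arm: ω_sun = ω_ring = ω_arm = x
row 2 (arm held, sun turns y): ω_ring = −(35/69)·y, ω_arm = 0
boundary: total ω_ring = x − (35/69)·y = 0 and total ω_arm = x = 1  ⇒  y = 69/35, x = 1
row 2 ring = −(35/69)·69/35 = -1
totals (row 1 + row 2): sun 1 + 69/35 = 104/35, ring 1 + (-1) = 0, arm 1 + 0 = 1
asked cell (row2, sun) = 69/35

row1: w_G1=1 w_G3=1 w_R=1
row2: w_G1=69/35 w_G3=-1 w_R=0
total: w_G1=104/35 w_G3=0 w_R=1
asked value: 69/35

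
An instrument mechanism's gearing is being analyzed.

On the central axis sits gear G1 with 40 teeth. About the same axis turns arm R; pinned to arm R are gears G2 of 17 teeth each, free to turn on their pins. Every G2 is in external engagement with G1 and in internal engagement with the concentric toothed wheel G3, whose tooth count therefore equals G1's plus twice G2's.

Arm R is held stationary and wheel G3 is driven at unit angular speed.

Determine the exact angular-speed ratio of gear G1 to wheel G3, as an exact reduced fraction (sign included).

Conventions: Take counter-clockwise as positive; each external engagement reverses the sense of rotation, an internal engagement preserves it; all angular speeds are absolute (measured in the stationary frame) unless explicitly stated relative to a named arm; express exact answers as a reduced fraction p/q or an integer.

-37/20

class = planetary set [G3 = 40+2·17 = 74; Willis about the carrier]
ring teeth: 40 + 2·17 = 74
40(ω_sun−ω_arm) = −74(ω_ring−ω_arm),  ω_arm = 0, ω_ring = 1
ω_sun = 0 − (74/40)(1−0) = -37/20
ω_out/ω_in = -37/20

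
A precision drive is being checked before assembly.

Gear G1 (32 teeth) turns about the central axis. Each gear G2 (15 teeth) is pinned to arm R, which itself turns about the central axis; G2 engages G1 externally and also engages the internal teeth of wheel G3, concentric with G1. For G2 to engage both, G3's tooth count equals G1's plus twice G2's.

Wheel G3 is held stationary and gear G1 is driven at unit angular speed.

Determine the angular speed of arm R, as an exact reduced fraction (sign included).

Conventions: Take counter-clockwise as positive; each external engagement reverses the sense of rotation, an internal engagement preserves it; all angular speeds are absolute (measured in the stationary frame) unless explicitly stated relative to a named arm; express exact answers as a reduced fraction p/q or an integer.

16/47

recognized (axles ride arm R): planetary set, 32/15/62 teeth
ring teeth: 32 + 2·15 = 62
32(ω_sun−ω_arm) = −62(ω_ring−ω_arm),  ω_ring = 0, ω_sun = 1
32(1−ω_arm) = −62(0−ω_arm)  ⇒  94·ω_arm = 32  ⇒  ω_arm = 16/47
exact speed ratio = 16/47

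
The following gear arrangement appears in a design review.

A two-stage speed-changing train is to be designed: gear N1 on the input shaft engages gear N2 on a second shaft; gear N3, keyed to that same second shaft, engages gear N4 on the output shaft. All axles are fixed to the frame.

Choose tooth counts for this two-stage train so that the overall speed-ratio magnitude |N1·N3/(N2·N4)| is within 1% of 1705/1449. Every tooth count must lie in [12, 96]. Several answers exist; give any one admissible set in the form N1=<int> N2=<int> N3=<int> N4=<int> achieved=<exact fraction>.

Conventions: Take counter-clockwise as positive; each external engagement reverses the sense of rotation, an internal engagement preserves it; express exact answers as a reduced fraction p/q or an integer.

N1=31 N2=21 N3=55 N4=69 achieved=1705/1449

design class (target 1705/1449): fixed-axis compound train
target = 1705/1449 in lowest terms: an exact hit needs N1·N3 = k·1705 and N2·N4 = k·1449 for one integer k, every count in [12, 96]; additionally prefer no 1:1 stage (N1 ≠ N2, N3 ≠ N4)
k = 1: N1·N3 = 1705 = 31·55, N2·N4 = 1449 = 21·69
achieved = 31·55/(21·69) = 1705/1449; |achieved − target| = 0 ≤ 341/28980 ✓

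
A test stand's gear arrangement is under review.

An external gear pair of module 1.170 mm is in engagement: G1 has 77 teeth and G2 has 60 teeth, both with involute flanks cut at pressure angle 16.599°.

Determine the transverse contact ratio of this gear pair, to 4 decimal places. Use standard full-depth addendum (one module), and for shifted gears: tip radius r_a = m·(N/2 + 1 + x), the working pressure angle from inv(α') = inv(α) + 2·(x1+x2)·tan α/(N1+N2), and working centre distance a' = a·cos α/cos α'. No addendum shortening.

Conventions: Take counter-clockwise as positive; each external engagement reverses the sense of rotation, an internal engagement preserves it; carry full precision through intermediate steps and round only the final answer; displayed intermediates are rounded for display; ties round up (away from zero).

class = single-mesh tooth geometry [involute pair 77T × 60T, m = 1.170]
base radii: r_b1 = 43.167865, r_b2 = 33.637297
tip radii: r_a1 = 46.215000, r_a2 = 36.270000
no profile shift: α' = α, a' = a
action lengths: √(r_a1²−r_b1²) = 16.503383, √(r_a2²−r_b2²) = 13.566323
base pitch p_b = π·m·cos α = 3.522490
CR = (16.503383 + 13.566323 − 80.145000·sin 16.59900°)/3.522490 = 2.036785
contact ratio ≈ 2.0368

2.0368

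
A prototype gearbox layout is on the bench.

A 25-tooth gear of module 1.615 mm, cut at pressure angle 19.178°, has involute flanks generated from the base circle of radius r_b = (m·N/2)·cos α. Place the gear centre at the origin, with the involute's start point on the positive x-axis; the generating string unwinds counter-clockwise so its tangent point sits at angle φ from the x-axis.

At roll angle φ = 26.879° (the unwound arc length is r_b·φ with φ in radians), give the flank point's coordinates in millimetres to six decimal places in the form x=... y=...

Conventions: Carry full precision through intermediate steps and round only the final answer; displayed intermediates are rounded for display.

x=21.051260 y=0.641871

topology: single-mesh involute geometry — m = 1.615, N = 25
pitch radius r_p = m·N/2 = 1.615·25/2 = 20.187500
base radius r_b = r_p·cos α = 20.187500·cos 19.178° = 19.067146
roll angle φ = 26.879° = 0.46912705 rad
x = r_b·(cos φ + φ·sin φ) = 21.051260
y = r_b·(sin φ − φ·cos φ) = 0.641871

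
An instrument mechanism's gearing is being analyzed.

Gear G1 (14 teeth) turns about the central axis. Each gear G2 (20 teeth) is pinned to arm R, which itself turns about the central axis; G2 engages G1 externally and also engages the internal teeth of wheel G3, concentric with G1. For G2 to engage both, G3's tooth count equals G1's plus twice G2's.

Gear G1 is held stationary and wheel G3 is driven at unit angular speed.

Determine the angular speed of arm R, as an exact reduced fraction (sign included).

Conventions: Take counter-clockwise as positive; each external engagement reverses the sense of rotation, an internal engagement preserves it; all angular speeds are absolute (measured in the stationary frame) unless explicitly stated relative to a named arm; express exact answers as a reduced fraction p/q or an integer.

27/34

planetary set (14T centre, 20T on arm, 54T internal) — Willis relation
ring teeth: 14 + 2·20 = 54
14(ω_sun−ω_arm) = −54(ω_ring−ω_arm),  ω_sun = 0, ω_ring = 1
14(0−ω_arm) = −54(1−ω_arm)  ⇒  68·ω_arm = 54  ⇒  ω_arm = 27/34
exact speed ratio = 27/34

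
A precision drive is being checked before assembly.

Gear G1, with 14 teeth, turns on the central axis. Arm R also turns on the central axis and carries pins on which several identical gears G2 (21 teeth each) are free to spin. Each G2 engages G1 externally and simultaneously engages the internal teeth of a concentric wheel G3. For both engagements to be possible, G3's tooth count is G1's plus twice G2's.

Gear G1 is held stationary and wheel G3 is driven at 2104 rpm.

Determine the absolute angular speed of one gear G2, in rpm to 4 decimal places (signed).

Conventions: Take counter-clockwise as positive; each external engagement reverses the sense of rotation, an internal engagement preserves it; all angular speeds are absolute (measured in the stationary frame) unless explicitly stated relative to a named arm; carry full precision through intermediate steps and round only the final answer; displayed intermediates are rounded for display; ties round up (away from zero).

+2805.3333 rpm

recognized (axles ride arm R): planetary set, 14/21/56 teeth
normalise by the input: solve with ω_ring = 1, then scale by 2104 rpm
ring teeth: 14 + 2·21 = 56
14(ω_sun−ω_arm) = −56(ω_ring−ω_arm),  ω_sun = 0, ω_ring = 1
14(0−ω_arm) = −56(1−ω_arm)  ⇒  70·ω_arm = 56  ⇒  ω_arm = 4/5
sun–planet mesh: 14·(0−4/5) = −21·(ω_p−ω_arm)  ⇒  ω_p−ω_arm = 8/15
ω_p = 4/5 + 8/15 = 4/3
scale: ω_p = 4/3 × 2104 rpm = +2805.3333 rpm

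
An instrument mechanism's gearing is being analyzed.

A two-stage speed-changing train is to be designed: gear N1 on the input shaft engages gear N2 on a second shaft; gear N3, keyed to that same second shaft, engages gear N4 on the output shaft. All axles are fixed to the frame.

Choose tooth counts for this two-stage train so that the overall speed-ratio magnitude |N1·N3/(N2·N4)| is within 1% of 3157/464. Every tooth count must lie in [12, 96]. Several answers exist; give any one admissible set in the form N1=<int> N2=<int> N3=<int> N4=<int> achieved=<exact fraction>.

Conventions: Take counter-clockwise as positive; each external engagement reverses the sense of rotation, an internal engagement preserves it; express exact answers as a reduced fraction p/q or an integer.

topology: fixed-axis compound train — 2 stages, target 3157/464
target = 3157/464 in lowest terms: an exact hit needs N1·N3 = k·3157 and N2·N4 = k·464 for one integer k, every count in [12, 96]; additionally prefer no 1:1 stage (N1 ≠ N2, N3 ≠ N4)
k = 1: N1·N3 = 3157 = 41·77, N2·N4 = 464 = 16·29
achieved = 41·77/(16·29) = 3157/464; |achieved − target| = 0 ≤ 3157/46400 ✓

N1=41 N2=16 N3=77 N4=29 achieved=3157/464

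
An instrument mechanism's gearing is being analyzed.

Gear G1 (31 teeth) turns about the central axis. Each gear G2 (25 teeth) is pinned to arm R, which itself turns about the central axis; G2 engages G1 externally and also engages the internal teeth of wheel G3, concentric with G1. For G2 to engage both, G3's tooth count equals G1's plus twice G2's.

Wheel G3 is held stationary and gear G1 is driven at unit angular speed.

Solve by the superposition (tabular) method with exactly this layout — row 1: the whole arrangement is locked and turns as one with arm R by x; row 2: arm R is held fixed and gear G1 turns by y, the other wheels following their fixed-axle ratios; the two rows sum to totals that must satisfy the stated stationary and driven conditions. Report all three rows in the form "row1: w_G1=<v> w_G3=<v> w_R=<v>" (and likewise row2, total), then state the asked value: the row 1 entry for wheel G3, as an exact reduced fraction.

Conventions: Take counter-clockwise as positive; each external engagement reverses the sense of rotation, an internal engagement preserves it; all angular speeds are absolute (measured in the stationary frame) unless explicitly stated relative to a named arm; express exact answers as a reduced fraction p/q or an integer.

row1: w_G1=31/112 w_G3=31/112 w_R=31/112
row2: w_G1=81/112 w_G3=-31/112 w_R=0
total: w_G1=1 w_G3=0 w_R=31/112
asked value: 31/112

planetary set (31T centre, 25T on arm, 81T internal) — Willis relation
superposition row 1 [locked train]: every member turns x
row 2 (arm held, sun turns y): ω_ring = −(31/81)·y, ω_arm = 0
boundary: total ω_ring = x − (31/81)·y = 0 and total ω_sun = x + y = 1  ⇒  y = 81/112, x = 31/112
row 2 ring = −(31/81)·81/112 = -31/112
totals (row 1 + row 2): sun 31/112 + 81/112 = 1, ring 31/112 + (-31/112) = 0, arm 31/112 + 0 = 31/112
asked cell (row1, ring) = 31/112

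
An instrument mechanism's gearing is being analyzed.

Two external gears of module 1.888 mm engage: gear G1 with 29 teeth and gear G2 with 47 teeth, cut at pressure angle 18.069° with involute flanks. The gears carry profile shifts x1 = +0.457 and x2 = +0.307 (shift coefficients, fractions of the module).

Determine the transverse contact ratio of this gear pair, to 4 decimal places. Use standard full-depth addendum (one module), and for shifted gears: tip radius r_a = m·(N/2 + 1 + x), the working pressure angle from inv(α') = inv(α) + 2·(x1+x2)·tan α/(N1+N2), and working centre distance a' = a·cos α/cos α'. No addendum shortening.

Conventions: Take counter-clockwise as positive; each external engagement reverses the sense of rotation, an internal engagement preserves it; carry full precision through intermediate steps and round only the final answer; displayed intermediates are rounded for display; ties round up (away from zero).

1.6486

class = single-mesh tooth geometry [involute pair 29T × 47T, m = 1.888]
base radii: r_b1 = 26.025917, r_b2 = 42.179934
tip radii: r_a1 = 30.126816, r_a2 = 46.835616
inv(α') = inv(18.069°) + 2·(+0.457+0.307)·tan α/(29+47) = 0.01744747  ⇒  α' = 21.03980°
a' = a·cos α / cos α' = 71.7440·cos 18.069°/cos 21.03980° = 73.077860
action lengths: √(r_a1²−r_b1²) = 15.174871, √(r_a2²−r_b2²) = 20.357508
base pitch p_b = π·m·cos α = 5.638816
CR = (15.174871 + 20.357508 − 73.077860·sin 21.03980°)/5.638816 = 1.648614
contact ratio ≈ 1.6486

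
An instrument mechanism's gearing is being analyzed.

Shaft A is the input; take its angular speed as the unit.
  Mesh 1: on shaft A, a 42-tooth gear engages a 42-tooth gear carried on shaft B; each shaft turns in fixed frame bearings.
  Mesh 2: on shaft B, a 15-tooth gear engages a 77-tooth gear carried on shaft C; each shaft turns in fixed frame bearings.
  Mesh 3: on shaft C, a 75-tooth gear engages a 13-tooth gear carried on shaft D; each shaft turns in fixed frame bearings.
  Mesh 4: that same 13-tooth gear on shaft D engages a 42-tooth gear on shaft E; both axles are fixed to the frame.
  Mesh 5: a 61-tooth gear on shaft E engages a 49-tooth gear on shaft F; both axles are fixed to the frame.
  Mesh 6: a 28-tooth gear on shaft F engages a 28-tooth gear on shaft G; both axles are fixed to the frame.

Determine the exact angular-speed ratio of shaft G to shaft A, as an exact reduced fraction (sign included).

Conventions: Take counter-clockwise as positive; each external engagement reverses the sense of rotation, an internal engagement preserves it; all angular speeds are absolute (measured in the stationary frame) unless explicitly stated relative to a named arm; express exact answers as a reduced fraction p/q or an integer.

class = fixed-axis compound train [6 meshes; 6 ratios multiply, 6 sense flips]
mesh 1 [42T→42T]: running ratio 1, sense −
mesh 2 [15T→77T]: running ratio 15/77, sense +
mesh 3 [75T→13T]: running ratio 1125/1001, sense −
mesh 4 [13T→42T]: running ratio 375/1078, sense +
mesh 5 [61T→49T]: running ratio 22875/52822, sense −
mesh 6 [28T→28T]: running ratio 22875/52822, sense +
ω_out/ω_in = 22875/52822

22875/52822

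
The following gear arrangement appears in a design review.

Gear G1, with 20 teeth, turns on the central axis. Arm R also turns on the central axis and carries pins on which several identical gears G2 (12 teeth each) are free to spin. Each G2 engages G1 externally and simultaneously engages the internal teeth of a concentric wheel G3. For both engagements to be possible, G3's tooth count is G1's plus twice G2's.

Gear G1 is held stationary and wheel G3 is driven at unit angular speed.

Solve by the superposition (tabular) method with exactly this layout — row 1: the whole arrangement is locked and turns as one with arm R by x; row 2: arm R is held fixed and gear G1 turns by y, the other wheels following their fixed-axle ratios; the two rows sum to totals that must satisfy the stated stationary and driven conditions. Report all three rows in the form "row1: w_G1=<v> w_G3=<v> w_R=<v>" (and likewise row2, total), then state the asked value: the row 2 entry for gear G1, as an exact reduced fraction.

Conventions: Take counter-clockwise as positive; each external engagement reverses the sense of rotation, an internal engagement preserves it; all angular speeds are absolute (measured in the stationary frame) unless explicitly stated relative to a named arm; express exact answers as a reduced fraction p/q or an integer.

class = planetary set [G3 = 20+2·12 = 44; Willis about the carrier]
row 1: whole set turns with the arm by x
row 2: sun turns y, ring = −(20/44)·y, arm 0
boundary: total ω_sun = x + y = 0 and total ω_ring = x − (20/44)·y = 1  ⇒  y = -11/16, x = 11/16
row 2 ring = −(20/44)·(-11/16) = 5/16
totals (row 1 + row 2): sun 11/16 + (-11/16) = 0, ring 11/16 + 5/16 = 1, arm 11/16 + 0 = 11/16
asked cell (row2, sun) = -11/16

row1: w_G1=11/16 w_G3=11/16 w_R=11/16
row2: w_G1=-11/16 w_G3=5/16 w_R=0
total: w_G1=0 w_G3=1 w_R=11/16
asked value: -11/16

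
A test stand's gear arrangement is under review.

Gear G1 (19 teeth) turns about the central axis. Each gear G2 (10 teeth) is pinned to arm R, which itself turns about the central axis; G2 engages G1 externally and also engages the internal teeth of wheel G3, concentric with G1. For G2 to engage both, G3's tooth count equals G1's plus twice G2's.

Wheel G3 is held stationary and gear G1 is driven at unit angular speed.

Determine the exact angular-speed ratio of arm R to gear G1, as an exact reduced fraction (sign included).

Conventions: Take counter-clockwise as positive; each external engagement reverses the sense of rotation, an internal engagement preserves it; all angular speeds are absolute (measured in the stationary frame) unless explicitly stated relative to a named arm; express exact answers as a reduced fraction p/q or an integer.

topology: planetary set — G1 19T / G2 10T / G3 39T, arm = carrier (Willis)
ring teeth: 19 + 2·10 = 39
19(ω_sun−ω_arm) = −39(ω_ring−ω_arm),  ω_ring = 0, ω_sun = 1
19(1−ω_arm) = −39(0−ω_arm)  ⇒  58·ω_arm = 19  ⇒  ω_arm = 19/58
ω_out/ω_in = 19/58

19/58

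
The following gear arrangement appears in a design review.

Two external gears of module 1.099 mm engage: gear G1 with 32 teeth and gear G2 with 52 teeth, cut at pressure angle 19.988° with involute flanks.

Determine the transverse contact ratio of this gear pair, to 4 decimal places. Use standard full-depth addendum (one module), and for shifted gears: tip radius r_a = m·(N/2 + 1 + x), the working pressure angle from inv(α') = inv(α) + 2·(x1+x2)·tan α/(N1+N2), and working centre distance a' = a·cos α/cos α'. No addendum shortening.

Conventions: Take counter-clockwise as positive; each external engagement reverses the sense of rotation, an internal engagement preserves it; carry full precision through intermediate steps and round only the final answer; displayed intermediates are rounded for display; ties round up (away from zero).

single-mesh involute tooth geometry (32T engaging 52T at module 1.099)
base radii: r_b1 = 16.524814, r_b2 = 26.852823
tip radii: r_a1 = 18.683000, r_a2 = 29.673000
no profile shift: α' = α, a' = a
action lengths: √(r_a1²−r_b1²) = 8.716938, √(r_a2²−r_b2²) = 12.625879
base pitch p_b = π·m·cos α = 3.244640
CR = (8.716938 + 12.625879 − 46.158000·sin 19.98800°)/3.244640 = 1.715117
contact ratio ≈ 1.7151

1.7151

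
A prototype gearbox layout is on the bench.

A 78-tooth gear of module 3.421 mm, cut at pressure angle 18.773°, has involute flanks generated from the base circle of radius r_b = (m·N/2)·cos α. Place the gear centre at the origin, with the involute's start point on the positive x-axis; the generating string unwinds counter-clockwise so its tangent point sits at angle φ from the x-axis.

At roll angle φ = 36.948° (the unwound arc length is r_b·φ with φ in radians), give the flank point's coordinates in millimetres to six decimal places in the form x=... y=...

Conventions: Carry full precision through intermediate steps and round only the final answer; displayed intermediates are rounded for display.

single-mesh involute tooth geometry (78T wheel at module 3.421)
pitch radius r_p = m·N/2 = 3.421·78/2 = 133.419000
base radius r_b = r_p·cos α = 133.419000·cos 18.773° = 126.321245
roll angle φ = 36.948° = 0.64486425 rad
x = r_b·(cos φ + φ·sin φ) = 149.918407
y = r_b·(sin φ − φ·cos φ) = 10.829073

x=149.918407 y=10.829073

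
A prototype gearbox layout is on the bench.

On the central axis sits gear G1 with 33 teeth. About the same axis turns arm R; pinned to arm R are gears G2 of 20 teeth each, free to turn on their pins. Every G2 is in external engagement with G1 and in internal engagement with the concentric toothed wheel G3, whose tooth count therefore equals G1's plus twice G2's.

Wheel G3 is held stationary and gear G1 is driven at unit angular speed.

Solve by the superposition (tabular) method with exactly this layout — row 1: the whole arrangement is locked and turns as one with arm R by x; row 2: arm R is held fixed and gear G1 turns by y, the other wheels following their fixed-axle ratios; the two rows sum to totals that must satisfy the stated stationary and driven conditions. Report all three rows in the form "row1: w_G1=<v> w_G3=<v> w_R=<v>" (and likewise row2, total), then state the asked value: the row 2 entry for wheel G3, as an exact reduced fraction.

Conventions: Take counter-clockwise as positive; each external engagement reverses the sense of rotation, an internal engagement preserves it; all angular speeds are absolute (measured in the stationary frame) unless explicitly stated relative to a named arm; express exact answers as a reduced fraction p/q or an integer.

row1: w_G1=33/106 w_G3=33/106 w_R=33/106
row2: w_G1=73/106 w_G3=-33/106 w_R=0
total: w_G1=1 w_G3=0 w_R=33/106
asked value: -33/106

planetary set (33T centre, 20T on arm, 73T internal) — Willis relation
superposition row 1 [locked train]: every member turns x
row 2 — arm fixed, fixed-axis ratios: sun y, ring −(33/73)·y, arm 0
boundary: total ω_ring = x − (33/73)·y = 0 and total ω_sun = x + y = 1  ⇒  y = 73/106, x = 33/106
row 2 ring = −(33/73)·73/106 = -33/106
totals (row 1 + row 2): sun 33/106 + 73/106 = 1, ring 33/106 + (-33/106) = 0, arm 33/106 + 0 = 33/106
asked cell (row2, ring) = -33/106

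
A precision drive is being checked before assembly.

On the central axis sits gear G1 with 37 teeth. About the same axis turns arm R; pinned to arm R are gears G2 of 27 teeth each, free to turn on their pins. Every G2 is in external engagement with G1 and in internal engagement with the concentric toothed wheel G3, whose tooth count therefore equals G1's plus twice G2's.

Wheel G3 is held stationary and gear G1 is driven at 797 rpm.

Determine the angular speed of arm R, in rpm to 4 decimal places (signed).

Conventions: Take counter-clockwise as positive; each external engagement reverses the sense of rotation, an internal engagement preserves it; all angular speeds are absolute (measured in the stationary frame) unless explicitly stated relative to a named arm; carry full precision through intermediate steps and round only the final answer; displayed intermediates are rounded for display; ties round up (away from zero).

+230.3828 rpm

class = planetary set [G3 = 37+2·27 = 91; Willis about the carrier]
normalise by the input: solve with ω_sun = 1, then scale by 797 rpm
ring teeth: 37 + 2·27 = 91
37(ω_sun−ω_arm) = −91(ω_ring−ω_arm),  ω_ring = 0, ω_sun = 1
37(1−ω_arm) = −91(0−ω_arm)  ⇒  128·ω_arm = 37  ⇒  ω_arm = 37/128
scale: ω_arm = 37/128 × 797 rpm = +230.3828 rpm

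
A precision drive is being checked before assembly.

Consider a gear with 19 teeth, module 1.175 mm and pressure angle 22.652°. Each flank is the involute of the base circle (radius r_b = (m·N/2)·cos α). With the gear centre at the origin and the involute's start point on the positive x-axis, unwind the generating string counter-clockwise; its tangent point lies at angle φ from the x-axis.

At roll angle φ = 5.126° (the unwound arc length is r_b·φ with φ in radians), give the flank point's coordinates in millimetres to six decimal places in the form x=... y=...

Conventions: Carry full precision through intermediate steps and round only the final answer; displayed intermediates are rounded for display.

topology: single-mesh involute geometry — m = 1.175, N = 19
pitch radius r_p = m·N/2 = 1.175·19/2 = 11.162500
base radius r_b = r_p·cos α = 11.162500·cos 22.652° = 10.301437
roll angle φ = 5.126° = 0.08946558 rad
x = r_b·(cos φ + φ·sin φ) = 10.342581
y = r_b·(sin φ − φ·cos φ) = 0.002457

x=10.342581 y=0.002457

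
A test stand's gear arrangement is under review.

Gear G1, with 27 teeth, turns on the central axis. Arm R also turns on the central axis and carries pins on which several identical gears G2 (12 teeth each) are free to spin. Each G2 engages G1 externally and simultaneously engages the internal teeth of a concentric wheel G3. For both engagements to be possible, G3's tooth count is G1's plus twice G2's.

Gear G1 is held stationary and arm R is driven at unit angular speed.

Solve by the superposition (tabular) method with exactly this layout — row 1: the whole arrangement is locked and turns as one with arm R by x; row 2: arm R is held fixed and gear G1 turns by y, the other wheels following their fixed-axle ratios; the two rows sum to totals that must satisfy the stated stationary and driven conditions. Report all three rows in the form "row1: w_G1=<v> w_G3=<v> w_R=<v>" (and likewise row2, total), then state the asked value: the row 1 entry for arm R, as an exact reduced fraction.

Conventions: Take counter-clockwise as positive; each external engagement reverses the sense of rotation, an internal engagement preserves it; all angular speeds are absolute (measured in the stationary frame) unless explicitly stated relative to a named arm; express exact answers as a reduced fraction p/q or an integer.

row1: w_G1=1 w_G3=1 w_R=1
row2: w_G1=-1 w_G3=9/17 w_R=0
total: w_G1=0 w_G3=26/17 w_R=1
asked value: 1

planetary set (27T centre, 12T on arm, 51T internal) — Willis relation
superposition row 1 [locked train]: every member turns x
superposition row 2 [arm held]: sun y, ring −(27/51)·y, arm 0
boundary: total ω_sun = x + y = 0 and total ω_arm = x = 1  ⇒  y = -1, x = 1
row 2 ring = −(27/51)·(-1) = 9/17
totals (row 1 + row 2): sun 1 + (-1) = 0, ring 1 + 9/17 = 26/17, arm 1 + 0 = 1
asked cell (row1, arm) = 1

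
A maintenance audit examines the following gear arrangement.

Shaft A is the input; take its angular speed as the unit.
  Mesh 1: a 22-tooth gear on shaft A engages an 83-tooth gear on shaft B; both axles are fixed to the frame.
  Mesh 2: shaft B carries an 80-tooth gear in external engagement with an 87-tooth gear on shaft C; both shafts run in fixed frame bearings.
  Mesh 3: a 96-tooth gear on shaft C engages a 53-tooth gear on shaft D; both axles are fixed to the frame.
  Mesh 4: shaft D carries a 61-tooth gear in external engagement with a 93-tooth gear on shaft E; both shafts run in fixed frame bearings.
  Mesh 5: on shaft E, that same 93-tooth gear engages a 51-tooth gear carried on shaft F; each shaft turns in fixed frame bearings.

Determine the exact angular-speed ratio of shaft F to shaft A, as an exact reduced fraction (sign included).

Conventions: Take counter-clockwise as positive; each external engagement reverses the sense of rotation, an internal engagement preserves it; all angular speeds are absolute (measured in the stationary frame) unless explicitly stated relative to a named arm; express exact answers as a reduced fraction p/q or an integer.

-3435520/6506121

class = fixed-axis compound train [5 meshes; 5 ratios multiply, 5 sense flips]
mesh 1 [22T→83T]: running ratio 22/83, sense −
mesh 2 [80T→87T]: running ratio 1760/7221, sense +
mesh 3 [96T→53T]: running ratio 56320/127571, sense −
mesh 4 [61T→93T]: running ratio 3435520/11864103, sense +
mesh 5 [93T→51T]: running ratio 3435520/6506121, sense −
ω_out/ω_in = -3435520/6506121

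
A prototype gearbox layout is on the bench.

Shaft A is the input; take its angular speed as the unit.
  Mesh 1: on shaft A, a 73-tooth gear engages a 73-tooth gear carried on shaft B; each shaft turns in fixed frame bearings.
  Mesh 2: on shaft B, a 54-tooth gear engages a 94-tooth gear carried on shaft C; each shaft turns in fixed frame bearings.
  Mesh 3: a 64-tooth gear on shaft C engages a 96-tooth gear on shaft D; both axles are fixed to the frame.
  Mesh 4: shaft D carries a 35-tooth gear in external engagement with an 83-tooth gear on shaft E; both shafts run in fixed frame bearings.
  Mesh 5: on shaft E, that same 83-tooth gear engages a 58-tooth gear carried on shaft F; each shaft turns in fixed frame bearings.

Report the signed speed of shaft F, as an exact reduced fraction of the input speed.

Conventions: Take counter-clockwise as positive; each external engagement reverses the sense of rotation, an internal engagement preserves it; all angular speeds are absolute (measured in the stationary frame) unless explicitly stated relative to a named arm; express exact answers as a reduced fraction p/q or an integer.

5-mesh fixed-axis compound train (all bearings frame-fixed)
mesh 1 [73T→73T]: |ω|/ω_in = 1×73/73 = 1, sense flips to −
mesh 2 [54T→94T]: |ω|/ω_in = 1×54/94 = 27/47, sense flips to +
mesh 3 [64T→96T]: |ω|/ω_in = (27/47)×64/96 = 18/47, sense flips to −
mesh 4 [35T→83T]: |ω|/ω_in = (18/47)×35/83 = 630/3901, sense flips to +
mesh 5 [83T→58T]: |ω|/ω_in = (630/3901)×83/58 = 315/1363, sense flips to −
signed output speed (× input speed) = -315/1363

-315/1363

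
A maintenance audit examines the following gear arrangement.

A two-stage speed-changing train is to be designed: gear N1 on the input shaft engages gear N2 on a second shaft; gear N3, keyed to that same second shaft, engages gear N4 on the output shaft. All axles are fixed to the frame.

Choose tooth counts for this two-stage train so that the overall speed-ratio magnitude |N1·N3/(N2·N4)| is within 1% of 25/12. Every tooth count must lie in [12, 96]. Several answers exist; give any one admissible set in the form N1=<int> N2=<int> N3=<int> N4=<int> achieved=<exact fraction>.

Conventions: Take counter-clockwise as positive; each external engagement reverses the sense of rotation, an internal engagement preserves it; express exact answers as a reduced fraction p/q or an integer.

design class (target 25/12): fixed-axis compound train
target = 25/12 in lowest terms: an exact hit needs N1·N3 = k·25 and N2·N4 = k·12 for one integer k, every count in [12, 96]; additionally prefer no 1:1 stage (N1 ≠ N2, N3 ≠ N4)
k = 1…11: no 1:1-free in-range split of k·25 and k·12 into factor pairs; take k = 12
k = 12: N1·N3 = 300 = 15·20, N2·N4 = 144 = 12·12
achieved = 15·20/(12·12) = 25/12; |achieved − target| = 0 ≤ 1/48 ✓

N1=15 N2=12 N3=20 N4=12 achieved=25/12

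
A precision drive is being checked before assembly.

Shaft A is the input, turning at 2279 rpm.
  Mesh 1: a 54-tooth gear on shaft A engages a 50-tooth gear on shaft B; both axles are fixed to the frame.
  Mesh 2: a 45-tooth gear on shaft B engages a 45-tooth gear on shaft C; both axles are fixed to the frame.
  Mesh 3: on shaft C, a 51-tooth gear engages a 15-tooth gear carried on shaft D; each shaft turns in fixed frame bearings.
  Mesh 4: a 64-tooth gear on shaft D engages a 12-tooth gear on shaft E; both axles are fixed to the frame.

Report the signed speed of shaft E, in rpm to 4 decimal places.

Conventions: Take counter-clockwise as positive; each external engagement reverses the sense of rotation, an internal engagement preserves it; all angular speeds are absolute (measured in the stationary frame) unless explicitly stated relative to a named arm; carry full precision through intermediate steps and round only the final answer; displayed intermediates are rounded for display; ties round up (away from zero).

+44631.9360 rpm

class = fixed-axis compound train [4 meshes; 4 ratios multiply, 4 sense flips]
mesh 1 [54T→50T]: ω = 2279.0000×54/50 = 2461.3200 rpm, sense flips to −
mesh 2 [45T→45T]: ω = 2461.3200×45/45 = 2461.3200 rpm, sense flips to +
mesh 3 [51T→15T]: ω = 2461.3200×51/15 = 8368.4880 rpm, sense flips to −
mesh 4 [64T→12T]: ω = 8368.4880×64/12 = 44631.9360 rpm, sense flips to +
signed output speed = +44631.9360 rpm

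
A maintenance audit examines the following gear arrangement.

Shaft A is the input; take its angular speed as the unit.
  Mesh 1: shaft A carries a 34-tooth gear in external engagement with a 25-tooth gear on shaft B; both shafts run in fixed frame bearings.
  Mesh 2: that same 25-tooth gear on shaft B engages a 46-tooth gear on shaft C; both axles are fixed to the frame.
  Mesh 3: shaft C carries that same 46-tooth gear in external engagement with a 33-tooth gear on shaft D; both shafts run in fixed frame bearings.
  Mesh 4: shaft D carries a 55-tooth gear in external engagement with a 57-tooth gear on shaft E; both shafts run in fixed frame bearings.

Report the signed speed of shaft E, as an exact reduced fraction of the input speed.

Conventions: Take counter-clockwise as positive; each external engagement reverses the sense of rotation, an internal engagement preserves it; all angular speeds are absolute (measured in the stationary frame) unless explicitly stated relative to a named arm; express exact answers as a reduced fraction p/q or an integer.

170/171

4-mesh fixed-axis compound train (all bearings frame-fixed)
mesh 1 [34T→25T]: |ω|/ω_in = 1×34/25 = 34/25, sense flips to −
mesh 2 [25T→46T]: |ω|/ω_in = (34/25)×25/46 = 17/23, sense flips to +
mesh 3 [46T→33T]: |ω|/ω_in = (17/23)×46/33 = 34/33, sense flips to −
mesh 4 [55T→57T]: |ω|/ω_in = (34/33)×55/57 = 170/171, sense flips to +
signed output speed (× input speed) = 170/171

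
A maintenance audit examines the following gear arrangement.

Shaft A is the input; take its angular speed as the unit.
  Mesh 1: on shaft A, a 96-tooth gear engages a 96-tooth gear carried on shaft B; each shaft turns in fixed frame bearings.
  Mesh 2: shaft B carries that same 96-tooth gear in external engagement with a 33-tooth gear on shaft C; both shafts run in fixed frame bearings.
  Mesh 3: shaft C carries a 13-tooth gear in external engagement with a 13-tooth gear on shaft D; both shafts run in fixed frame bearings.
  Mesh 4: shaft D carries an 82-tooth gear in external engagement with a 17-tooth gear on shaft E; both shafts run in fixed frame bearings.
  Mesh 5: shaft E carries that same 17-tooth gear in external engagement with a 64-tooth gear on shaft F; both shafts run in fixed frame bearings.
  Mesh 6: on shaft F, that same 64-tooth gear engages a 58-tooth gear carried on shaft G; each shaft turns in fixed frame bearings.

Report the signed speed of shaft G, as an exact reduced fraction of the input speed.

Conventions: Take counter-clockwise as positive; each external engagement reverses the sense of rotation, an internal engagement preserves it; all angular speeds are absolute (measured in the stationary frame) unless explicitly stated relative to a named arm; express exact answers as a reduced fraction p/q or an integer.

1312/319

6-mesh fixed-axis compound train (all bearings frame-fixed)
mesh 1 [96T→96T]: |ω|/ω_in = 1×96/96 = 1, sense flips to −
mesh 2 [96T→33T]: |ω|/ω_in = 1×96/33 = 32/11, sense flips to +
mesh 3 [13T→13T]: |ω|/ω_in = (32/11)×13/13 = 32/11, sense flips to −
mesh 4 [82T→17T]: |ω|/ω_in = (32/11)×82/17 = 2624/187, sense flips to +
mesh 5 [17T→64T]: |ω|/ω_in = (2624/187)×17/64 = 41/11, sense flips to −
mesh 6 [64T→58T]: |ω|/ω_in = (41/11)×64/58 = 1312/319, sense flips to +
signed output speed (× input speed) = 1312/319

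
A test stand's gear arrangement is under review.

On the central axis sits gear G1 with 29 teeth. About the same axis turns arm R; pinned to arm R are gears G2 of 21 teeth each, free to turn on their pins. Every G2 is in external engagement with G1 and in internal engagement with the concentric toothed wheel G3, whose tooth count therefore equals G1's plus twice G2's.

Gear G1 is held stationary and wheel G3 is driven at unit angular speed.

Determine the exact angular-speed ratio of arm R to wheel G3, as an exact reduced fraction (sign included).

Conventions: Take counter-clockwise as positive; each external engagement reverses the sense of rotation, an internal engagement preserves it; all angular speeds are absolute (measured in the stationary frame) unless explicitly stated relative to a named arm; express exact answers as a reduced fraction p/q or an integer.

71/100

recognized (axles ride arm R): planetary set, 29/21/71 teeth
ring teeth: 29 + 2·21 = 71
29(ω_sun−ω_arm) = −71(ω_ring−ω_arm),  ω_sun = 0, ω_ring = 1
29(0−ω_arm) = −71(1−ω_arm)  ⇒  100·ω_arm = 71  ⇒  ω_arm = 71/100
ω_out/ω_in = 71/100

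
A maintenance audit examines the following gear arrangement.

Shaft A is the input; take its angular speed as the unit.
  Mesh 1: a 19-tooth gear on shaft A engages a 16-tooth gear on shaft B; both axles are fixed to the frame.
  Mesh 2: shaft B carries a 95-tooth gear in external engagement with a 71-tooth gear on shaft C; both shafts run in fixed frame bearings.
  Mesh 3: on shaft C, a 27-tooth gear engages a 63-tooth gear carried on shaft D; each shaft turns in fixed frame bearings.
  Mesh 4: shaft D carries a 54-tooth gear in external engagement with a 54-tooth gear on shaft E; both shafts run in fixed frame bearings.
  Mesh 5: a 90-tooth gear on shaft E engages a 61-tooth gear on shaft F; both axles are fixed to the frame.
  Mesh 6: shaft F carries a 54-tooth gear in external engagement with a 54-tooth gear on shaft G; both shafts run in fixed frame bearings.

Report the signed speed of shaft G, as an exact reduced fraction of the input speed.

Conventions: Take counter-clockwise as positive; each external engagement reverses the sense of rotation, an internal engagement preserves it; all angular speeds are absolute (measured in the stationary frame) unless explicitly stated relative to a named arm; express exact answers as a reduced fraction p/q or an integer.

243675/242536

6-mesh fixed-axis compound train (all bearings frame-fixed)
mesh 1 [19T→16T]: |ω|/ω_in = 1×19/16 = 19/16, sense flips to −
mesh 2 [95T→71T]: |ω|/ω_in = (19/16)×95/71 = 1805/1136, sense flips to +
mesh 3 [27T→63T]: |ω|/ω_in = (1805/1136)×27/63 = 5415/7952, sense flips to −
mesh 4 [54T→54T]: |ω|/ω_in = (5415/7952)×54/54 = 5415/7952, sense flips to +
mesh 5 [90T→61T]: |ω|/ω_in = (5415/7952)×90/61 = 243675/242536, sense flips to −
mesh 6 [54T→54T]: |ω|/ω_in = (243675/242536)×54/54 = 243675/242536, sense flips to +
signed output speed (× input speed) = 243675/242536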